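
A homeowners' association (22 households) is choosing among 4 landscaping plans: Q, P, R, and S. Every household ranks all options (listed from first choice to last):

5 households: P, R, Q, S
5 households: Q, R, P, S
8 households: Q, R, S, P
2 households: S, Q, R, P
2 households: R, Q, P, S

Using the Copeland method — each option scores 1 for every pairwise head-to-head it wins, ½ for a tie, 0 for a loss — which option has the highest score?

Q

Q: beats P, R, and S → score 3.
P: beats S; loses to Q and R → score 1.
R: beats P and S; loses to Q → score 2.
S: loses to Q, P, and R → score 0.
Q has the best pairwise record.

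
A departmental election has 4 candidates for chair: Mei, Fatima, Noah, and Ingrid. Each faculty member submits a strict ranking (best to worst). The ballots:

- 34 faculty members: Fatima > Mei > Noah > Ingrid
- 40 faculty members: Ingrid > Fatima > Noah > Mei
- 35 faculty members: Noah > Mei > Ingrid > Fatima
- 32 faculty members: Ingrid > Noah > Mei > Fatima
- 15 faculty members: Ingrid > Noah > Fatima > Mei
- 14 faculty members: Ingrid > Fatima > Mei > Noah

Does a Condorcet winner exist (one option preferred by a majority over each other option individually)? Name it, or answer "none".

Ingrid

Ingrid vs Mei: 101–69 for Ingrid.
Ingrid vs Fatima: 136–34 for Ingrid.
Ingrid vs Noah: 101–69 for Ingrid.
Ingrid beats every other option head-to-head.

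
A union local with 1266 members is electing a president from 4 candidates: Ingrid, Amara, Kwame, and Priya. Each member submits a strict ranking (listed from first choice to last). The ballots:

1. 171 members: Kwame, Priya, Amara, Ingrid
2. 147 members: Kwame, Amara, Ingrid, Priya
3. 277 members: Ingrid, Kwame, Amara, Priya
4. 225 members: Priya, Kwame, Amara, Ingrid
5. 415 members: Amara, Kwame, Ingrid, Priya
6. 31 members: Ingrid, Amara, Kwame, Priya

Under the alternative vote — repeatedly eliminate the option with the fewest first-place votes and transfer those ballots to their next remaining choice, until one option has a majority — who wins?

Kwame

Round 1: Ingrid 308, Amara 415, Kwame 318, Priya 225. Eliminate Priya.
Round 2: Ingrid 308, Amara 415, Kwame 543. Eliminate Ingrid.
Round 3: Amara 446, Kwame 820. Kwame has a majority.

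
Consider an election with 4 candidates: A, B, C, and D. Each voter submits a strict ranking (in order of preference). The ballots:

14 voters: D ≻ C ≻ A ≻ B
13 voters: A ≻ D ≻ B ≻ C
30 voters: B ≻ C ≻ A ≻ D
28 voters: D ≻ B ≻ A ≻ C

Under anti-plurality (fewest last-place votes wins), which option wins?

A

Last-place votes: A 0, B 14, C 41, D 30.
A is ranked last by the fewest voters, so A wins.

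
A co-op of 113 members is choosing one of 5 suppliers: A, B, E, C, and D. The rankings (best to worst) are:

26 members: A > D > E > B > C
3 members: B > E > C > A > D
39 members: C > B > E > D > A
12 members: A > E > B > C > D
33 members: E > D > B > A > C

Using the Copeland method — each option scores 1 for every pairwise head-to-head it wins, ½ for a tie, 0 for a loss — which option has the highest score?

A: beats C; loses to B, E, and D → score 1.
B: beats A and C; loses to E and D → score 2.
E: beats A, B, C, and D → score 4.
C: loses to A, B, E, and D → score 0.
D: beats A, B, and C; loses to E → score 3.
E has the best pairwise record.

E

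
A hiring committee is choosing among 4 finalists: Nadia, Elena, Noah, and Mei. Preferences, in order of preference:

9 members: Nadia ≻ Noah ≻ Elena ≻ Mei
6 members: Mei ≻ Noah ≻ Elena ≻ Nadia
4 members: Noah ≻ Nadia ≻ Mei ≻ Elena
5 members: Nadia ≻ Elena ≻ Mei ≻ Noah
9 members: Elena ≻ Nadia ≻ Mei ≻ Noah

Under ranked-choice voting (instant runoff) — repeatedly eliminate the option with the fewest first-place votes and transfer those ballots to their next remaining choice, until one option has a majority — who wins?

Nadia

Round 1: Nadia 14, Elena 9, Noah 4, Mei 6. Eliminate Noah.
Round 2: Nadia 18, Elena 9, Mei 6. Nadia has a majority.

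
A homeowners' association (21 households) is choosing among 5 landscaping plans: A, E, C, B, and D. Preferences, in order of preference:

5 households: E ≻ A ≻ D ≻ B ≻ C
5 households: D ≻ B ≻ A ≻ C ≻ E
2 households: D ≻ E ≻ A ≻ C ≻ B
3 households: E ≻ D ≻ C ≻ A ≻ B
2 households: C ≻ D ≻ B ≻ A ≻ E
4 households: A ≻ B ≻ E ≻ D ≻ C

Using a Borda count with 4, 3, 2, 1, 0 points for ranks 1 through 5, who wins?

D

A: 5·3 + 5·2 + 2·2 + 3·1 + 2·1 + 4·4 = 50
E: 5·4 + 5·0 + 2·3 + 3·4 + 2·0 + 4·2 = 46
C: 5·0 + 5·1 + 2·1 + 3·2 + 2·4 + 4·0 = 21
B: 5·1 + 5·3 + 2·0 + 3·0 + 2·2 + 4·3 = 36
D: 5·2 + 5·4 + 2·4 + 3·3 + 2·3 + 4·1 = 57
D has the highest Borda score (57).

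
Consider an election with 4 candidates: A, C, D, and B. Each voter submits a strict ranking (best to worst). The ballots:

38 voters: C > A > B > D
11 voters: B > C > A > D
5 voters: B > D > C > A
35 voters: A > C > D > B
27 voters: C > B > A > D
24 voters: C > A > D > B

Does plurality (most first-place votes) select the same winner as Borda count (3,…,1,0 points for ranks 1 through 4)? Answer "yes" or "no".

yes

Plurality — first-place votes: A 35, C 89, D 0, B 16. Winner: C.
Borda — scores: A 267, C 364, D 69, B 140. Winner: C.
The two methods agree.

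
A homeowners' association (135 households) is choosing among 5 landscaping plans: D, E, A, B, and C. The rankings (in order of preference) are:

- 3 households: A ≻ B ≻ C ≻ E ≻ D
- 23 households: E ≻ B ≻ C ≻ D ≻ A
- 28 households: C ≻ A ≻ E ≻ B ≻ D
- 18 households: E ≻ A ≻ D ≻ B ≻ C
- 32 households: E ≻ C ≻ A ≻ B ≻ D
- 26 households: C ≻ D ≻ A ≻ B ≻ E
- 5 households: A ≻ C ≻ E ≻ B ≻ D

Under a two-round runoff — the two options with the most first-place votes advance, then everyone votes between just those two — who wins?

E

Round 1 first-place votes: D 0, E 73, A 8, B 0, C 54.
E and C advance.
Runoff: E is preferred to C by 73 voters; C by 62.
E wins the runoff.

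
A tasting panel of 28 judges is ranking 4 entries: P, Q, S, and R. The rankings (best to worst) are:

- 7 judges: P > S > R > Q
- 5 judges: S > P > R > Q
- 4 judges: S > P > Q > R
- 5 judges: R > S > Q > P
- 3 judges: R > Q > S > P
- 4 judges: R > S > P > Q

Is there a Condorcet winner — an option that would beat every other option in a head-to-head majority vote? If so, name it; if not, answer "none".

S vs P: 21–7 for S.
S vs Q: 25–3 for S.
S vs R: 16–12 for S.
S beats every other option head-to-head.

S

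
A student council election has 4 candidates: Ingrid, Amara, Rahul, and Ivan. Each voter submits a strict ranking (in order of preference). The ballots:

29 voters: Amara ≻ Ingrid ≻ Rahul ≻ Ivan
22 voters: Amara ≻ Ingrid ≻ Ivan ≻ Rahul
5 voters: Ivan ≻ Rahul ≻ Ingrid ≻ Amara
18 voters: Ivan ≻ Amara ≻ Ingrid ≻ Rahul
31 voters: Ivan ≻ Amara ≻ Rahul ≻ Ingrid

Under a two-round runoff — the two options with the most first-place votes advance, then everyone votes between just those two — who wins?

Ivan

Round 1 first-place votes: Ingrid 0, Amara 51, Rahul 0, Ivan 54.
Ivan and Amara advance.
Runoff: Ivan is preferred to Amara by 54 voters; Amara by 51.
Ivan wins the runoff.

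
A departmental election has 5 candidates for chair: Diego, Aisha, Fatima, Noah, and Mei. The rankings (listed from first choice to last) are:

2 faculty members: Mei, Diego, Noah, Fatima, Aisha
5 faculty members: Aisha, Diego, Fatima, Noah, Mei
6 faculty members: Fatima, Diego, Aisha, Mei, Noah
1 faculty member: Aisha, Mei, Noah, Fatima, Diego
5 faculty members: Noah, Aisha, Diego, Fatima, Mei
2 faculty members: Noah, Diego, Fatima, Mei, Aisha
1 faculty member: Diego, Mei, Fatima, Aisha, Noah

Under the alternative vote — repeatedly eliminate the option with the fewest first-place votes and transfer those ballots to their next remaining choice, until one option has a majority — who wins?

Round 1: Diego 1, Aisha 6, Fatima 6, Noah 7, Mei 2. Eliminate Diego.
Round 2: Aisha 6, Fatima 6, Noah 7, Mei 3. Eliminate Mei.
Round 3: Aisha 6, Fatima 7, Noah 9. Eliminate Aisha.
Round 4: Fatima 12, Noah 10. Fatima has a majority.

Fatima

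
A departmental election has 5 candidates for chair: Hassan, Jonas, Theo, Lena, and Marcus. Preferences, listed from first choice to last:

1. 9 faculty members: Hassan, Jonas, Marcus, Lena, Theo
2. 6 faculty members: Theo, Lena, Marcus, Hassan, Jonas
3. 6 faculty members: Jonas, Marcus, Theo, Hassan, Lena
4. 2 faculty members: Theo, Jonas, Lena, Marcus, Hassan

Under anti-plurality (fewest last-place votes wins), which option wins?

Marcus

Last-place votes: Hassan 2, Jonas 6, Theo 9, Lena 6, Marcus 0.
Marcus is ranked last by the fewest voters, so Marcus wins.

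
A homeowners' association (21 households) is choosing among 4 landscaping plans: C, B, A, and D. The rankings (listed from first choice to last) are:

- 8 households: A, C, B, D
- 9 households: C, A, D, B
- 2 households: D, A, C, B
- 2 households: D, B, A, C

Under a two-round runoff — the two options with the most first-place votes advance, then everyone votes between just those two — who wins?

Round 1 first-place votes: C 9, B 0, A 8, D 4.
C and A advance.
Runoff: C is preferred to A by 9 voters; A by 12.
A wins the runoff.

A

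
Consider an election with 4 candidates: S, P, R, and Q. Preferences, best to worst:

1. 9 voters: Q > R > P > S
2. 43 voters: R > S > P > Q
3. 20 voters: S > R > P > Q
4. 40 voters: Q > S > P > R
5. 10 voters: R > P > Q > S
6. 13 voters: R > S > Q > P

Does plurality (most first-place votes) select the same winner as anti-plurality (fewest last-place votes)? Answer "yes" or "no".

no

Plurality — first-place votes: S 20, P 0, R 66, Q 49. Winner: R.
Anti-plurality — last-place votes: S 19, P 13, R 40, Q 63. Winner: P.
The two methods disagree.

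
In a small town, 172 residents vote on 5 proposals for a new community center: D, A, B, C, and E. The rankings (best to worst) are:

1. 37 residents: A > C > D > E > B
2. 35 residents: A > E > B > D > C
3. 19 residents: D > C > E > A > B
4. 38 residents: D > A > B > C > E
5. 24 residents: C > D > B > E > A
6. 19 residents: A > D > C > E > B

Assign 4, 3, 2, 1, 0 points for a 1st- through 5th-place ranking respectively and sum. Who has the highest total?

A

D: 37·2 + 35·1 + 19·4 + 38·4 + 24·3 + 19·3 = 466
A: 37·4 + 35·4 + 19·1 + 38·3 + 24·0 + 19·4 = 497
B: 37·0 + 35·2 + 19·0 + 38·2 + 24·2 + 19·0 = 194
C: 37·3 + 35·0 + 19·3 + 38·1 + 24·4 + 19·2 = 340
E: 37·1 + 35·3 + 19·2 + 38·0 + 24·1 + 19·1 = 223
A has the highest Borda score (497).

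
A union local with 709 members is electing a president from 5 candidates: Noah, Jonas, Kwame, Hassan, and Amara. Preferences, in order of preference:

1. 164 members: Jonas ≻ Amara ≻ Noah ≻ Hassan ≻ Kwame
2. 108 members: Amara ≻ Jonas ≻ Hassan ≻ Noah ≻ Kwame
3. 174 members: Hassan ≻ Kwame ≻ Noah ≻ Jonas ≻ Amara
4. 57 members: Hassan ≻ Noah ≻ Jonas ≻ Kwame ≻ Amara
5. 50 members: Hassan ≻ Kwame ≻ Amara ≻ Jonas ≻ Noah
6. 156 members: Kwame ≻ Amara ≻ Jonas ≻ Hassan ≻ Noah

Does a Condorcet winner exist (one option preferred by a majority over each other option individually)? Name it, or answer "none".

none

Checking pairwise contests:
Jonas beats Noah 478–231.
Kwame beats Jonas 380–329.
Hassan beats Kwame 553–156.
Jonas beats Hassan 428–281.
Jonas beats Amara 395–314.
Every option loses at least one head-to-head, so there is no Condorcet winner.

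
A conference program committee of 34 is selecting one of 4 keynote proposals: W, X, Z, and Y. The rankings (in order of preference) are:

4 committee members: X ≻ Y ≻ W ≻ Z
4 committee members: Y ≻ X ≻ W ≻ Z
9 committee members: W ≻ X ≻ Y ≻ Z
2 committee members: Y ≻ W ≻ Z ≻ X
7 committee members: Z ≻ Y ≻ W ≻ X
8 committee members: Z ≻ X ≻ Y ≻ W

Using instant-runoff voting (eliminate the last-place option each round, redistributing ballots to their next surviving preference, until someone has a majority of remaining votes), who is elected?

Round 1: W 9, X 4, Z 15, Y 6. Eliminate X.
Round 2: W 9, Z 15, Y 10. Eliminate W.
Round 3: Z 15, Y 19. Y has a majority.

Y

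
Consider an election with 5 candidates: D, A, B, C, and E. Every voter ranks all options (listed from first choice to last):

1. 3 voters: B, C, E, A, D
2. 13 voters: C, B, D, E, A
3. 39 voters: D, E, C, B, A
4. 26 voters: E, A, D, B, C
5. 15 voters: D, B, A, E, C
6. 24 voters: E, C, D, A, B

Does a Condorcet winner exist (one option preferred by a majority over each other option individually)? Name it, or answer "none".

D vs A: 91–29 for D.
D vs B: 104–16 for D.
D vs C: 80–40 for D.
D vs E: 67–53 for D.
D beats every other option head-to-head.

D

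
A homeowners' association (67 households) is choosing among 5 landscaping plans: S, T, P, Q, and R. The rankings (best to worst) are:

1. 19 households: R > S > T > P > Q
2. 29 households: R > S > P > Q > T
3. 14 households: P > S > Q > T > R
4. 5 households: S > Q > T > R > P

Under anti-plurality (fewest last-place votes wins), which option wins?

S

Last-place votes: S 0, T 29, P 5, Q 19, R 14.
S is ranked last by the fewest voters, so S wins.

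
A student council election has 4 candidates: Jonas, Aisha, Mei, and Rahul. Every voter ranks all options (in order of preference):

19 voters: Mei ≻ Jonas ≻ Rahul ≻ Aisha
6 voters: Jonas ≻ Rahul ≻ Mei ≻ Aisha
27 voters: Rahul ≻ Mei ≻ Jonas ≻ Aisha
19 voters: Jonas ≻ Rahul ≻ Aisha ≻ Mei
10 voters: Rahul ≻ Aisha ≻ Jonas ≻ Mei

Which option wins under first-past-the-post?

First-place votes: Jonas 25, Aisha 0, Mei 19, Rahul 37.
Rahul has the most first-place votes.

Rahul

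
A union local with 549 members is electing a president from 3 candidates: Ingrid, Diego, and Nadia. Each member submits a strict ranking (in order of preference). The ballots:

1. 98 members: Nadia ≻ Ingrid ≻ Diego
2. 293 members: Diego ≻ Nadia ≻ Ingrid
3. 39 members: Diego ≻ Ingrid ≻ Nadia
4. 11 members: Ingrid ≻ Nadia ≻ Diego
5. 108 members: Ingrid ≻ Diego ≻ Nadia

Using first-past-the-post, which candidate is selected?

Diego

First-place votes: Ingrid 119, Diego 332, Nadia 98.
Diego has the most first-place votes.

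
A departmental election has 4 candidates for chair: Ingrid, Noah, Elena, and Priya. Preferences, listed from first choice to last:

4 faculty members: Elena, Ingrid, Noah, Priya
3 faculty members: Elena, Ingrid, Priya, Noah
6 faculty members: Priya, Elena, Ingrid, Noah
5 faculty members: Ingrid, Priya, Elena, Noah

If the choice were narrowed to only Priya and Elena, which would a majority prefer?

Priya

Voters preferring Priya to Elena: 11; preferring Elena to Priya: 7.
Priya wins the head-to-head.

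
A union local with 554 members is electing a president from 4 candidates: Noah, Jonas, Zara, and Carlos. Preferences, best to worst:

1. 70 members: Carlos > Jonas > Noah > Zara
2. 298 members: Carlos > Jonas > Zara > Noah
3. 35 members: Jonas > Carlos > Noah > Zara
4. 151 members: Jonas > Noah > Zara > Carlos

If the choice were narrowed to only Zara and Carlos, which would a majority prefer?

Voters preferring Zara to Carlos: 151; preferring Carlos to Zara: 403.
Carlos wins the head-to-head.

Carlos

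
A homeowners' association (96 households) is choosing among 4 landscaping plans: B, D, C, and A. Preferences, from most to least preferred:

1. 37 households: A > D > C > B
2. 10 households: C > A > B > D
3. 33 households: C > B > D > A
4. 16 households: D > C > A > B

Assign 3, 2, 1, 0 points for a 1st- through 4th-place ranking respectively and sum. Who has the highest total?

B: 37·0 + 10·1 + 33·2 + 16·0 = 76
D: 37·2 + 10·0 + 33·1 + 16·3 = 155
C: 37·1 + 10·3 + 33·3 + 16·2 = 198
A: 37·3 + 10·2 + 33·0 + 16·1 = 147
C has the highest Borda score (198).

C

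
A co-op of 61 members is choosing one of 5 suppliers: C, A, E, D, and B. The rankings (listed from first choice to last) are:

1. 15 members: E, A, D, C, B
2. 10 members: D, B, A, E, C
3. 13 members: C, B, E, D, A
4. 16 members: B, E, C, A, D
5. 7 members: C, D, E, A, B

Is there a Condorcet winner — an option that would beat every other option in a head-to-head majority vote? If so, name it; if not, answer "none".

none

Checking pairwise contests:
E beats C 41–20.
C beats A 36–25.
B beats E 39–22.
C beats D 36–25.
C beats B 35–26.
Every option loses at least one head-to-head, so there is no Condorcet winner.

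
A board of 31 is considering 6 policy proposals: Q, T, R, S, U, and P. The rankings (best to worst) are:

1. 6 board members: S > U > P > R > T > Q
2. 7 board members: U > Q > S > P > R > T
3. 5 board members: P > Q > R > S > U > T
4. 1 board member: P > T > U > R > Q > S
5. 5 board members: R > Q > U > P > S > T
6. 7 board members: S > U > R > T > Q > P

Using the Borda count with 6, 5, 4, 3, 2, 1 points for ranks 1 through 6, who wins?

U

Q: 6·1 + 7·5 + 5·5 + 1·2 + 5·5 + 7·2 = 107
T: 6·2 + 7·1 + 5·1 + 1·5 + 5·1 + 7·3 = 55
R: 6·3 + 7·2 + 5·4 + 1·3 + 5·6 + 7·4 = 113
S: 6·6 + 7·4 + 5·3 + 1·1 + 5·2 + 7·6 = 132
U: 6·5 + 7·6 + 5·2 + 1·4 + 5·4 + 7·5 = 141
P: 6·4 + 7·3 + 5·6 + 1·6 + 5·3 + 7·1 = 103
U has the highest Borda score (141).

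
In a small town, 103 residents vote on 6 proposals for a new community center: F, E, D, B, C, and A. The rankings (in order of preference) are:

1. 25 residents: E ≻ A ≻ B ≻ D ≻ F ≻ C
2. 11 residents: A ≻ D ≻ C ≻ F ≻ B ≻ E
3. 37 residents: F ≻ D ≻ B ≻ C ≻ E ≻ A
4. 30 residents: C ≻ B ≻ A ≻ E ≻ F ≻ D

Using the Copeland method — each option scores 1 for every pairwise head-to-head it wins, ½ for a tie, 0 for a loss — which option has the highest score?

B

F: beats D and C; loses to E, B, and A → score 2.
E: beats F, D, and A; loses to B and C → score 3.
D: beats C; loses to F, E, B, and A → score 1.
B: beats F, E, D, C, and A → score 5.
C: beats E and A; loses to F, D, and B → score 2.
A: beats F and D; loses to E, B, and C → score 2.
B has the best pairwise record.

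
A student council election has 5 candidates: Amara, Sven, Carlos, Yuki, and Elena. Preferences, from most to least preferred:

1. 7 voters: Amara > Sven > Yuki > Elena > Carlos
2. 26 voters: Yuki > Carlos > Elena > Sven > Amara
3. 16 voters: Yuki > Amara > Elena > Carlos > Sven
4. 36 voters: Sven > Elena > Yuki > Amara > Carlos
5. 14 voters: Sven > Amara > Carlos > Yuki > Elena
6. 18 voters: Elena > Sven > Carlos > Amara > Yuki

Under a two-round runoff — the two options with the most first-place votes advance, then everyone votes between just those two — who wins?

Round 1 first-place votes: Amara 7, Sven 50, Carlos 0, Yuki 42, Elena 18.
Sven and Yuki advance.
Runoff: Sven is preferred to Yuki by 75 voters; Yuki by 42.
Sven wins the runoff.

Sven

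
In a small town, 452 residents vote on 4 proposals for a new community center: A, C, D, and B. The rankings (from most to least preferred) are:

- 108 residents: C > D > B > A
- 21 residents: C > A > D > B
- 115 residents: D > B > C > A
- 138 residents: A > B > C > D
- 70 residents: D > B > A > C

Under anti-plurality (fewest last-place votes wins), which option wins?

Last-place votes: A 223, C 70, D 138, B 21.
B is ranked last by the fewest voters, so B wins.

B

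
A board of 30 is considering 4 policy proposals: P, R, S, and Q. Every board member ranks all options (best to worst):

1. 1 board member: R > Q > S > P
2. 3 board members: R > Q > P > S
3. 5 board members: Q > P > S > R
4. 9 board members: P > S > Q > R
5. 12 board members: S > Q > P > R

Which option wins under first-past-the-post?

First-place votes: P 9, R 4, S 12, Q 5.
S has the most first-place votes.

S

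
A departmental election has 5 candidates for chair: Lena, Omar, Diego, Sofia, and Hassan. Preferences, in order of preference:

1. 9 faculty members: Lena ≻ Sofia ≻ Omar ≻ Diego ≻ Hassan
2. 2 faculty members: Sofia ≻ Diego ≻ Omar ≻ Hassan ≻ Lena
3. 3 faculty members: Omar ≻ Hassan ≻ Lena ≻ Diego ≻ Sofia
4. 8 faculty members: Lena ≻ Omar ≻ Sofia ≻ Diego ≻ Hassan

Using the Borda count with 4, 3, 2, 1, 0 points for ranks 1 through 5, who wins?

Lena: 9·4 + 2·0 + 3·2 + 8·4 = 74
Omar: 9·2 + 2·2 + 3·4 + 8·3 = 58
Diego: 9·1 + 2·3 + 3·1 + 8·1 = 26
Sofia: 9·3 + 2·4 + 3·0 + 8·2 = 51
Hassan: 9·0 + 2·1 + 3·3 + 8·0 = 11
Lena has the highest Borda score (74).

Lena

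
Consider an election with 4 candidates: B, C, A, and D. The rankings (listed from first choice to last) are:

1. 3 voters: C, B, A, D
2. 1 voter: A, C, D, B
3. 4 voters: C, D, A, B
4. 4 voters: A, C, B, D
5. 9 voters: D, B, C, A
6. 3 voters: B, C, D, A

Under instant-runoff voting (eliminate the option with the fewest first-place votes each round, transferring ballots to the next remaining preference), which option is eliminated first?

Round 1: B 3, C 7, A 5, D 9. Eliminate B.

B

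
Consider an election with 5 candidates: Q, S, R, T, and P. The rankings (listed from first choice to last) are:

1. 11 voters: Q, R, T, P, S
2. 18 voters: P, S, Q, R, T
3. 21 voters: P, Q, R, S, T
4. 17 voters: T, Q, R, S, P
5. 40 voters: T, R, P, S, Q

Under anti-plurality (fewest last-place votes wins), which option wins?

Last-place votes: Q 40, S 11, R 0, T 39, P 17.
R is ranked last by the fewest voters, so R wins.

R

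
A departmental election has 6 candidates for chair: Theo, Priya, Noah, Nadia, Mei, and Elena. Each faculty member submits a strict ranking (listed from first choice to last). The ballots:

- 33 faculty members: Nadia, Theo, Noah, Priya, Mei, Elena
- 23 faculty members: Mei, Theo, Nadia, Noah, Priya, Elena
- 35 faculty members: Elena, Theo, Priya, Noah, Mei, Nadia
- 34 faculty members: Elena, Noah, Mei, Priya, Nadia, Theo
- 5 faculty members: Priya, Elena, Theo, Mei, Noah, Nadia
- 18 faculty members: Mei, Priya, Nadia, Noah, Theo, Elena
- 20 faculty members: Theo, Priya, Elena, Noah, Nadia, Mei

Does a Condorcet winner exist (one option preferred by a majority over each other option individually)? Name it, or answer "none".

none

Checking pairwise contests:
Nadia beats Theo 85–83.
Theo beats Priya 111–57.
Theo beats Noah 116–52.
Priya beats Nadia 112–56.
Theo beats Mei 93–75.
Theo beats Elena 94–74.
Every option loses at least one head-to-head, so there is no Condorcet winner.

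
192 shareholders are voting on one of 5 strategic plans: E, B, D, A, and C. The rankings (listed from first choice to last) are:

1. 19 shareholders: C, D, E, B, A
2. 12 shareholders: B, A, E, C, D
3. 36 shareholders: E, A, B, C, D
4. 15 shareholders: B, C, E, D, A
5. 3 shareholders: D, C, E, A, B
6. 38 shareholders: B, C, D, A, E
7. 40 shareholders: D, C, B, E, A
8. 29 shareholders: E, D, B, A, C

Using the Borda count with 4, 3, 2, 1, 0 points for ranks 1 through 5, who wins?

E: 19·2 + 12·2 + 36·4 + 15·2 + 3·2 + 38·0 + 40·1 + 29·4 = 398
B: 19·1 + 12·4 + 36·2 + 15·4 + 3·0 + 38·4 + 40·2 + 29·2 = 489
D: 19·3 + 12·0 + 36·0 + 15·1 + 3·4 + 38·2 + 40·4 + 29·3 = 407
A: 19·0 + 12·3 + 36·3 + 15·0 + 3·1 + 38·1 + 40·0 + 29·1 = 214
C: 19·4 + 12·1 + 36·1 + 15·3 + 3·3 + 38·3 + 40·3 + 29·0 = 412
B has the highest Borda score (489).

B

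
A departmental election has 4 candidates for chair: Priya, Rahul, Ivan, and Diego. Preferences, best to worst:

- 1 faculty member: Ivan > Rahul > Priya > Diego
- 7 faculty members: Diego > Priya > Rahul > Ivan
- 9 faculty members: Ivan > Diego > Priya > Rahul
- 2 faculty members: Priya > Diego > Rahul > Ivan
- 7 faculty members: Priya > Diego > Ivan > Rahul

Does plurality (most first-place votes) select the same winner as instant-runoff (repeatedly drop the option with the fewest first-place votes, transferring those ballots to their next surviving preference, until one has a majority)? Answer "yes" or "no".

no

Plurality — first-place votes: Priya 9, Rahul 0, Ivan 10, Diego 7. Winner: Ivan.
Instant-runoff — R1 Priya 9, Rahul 0, Ivan 10, Diego 7 (Rahul out); R2 Priya 9, Ivan 10, Diego 7 (Diego out); R3 Priya 16, Ivan 10 (Priya winner). Winner: Priya.
The two methods disagree.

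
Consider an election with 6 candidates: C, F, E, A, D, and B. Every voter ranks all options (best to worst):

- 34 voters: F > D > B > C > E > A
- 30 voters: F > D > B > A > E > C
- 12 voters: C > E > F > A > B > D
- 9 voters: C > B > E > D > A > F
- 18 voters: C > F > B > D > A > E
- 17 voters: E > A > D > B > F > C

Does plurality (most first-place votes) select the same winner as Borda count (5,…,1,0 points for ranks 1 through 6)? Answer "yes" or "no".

yes

Plurality — first-place votes: C 39, F 64, E 17, A 0, D 0, B 0. Winner: F.
Borda — scores: C 263, F 445, E 224, A 179, D 361, B 328. Winner: F.
The two methods agree.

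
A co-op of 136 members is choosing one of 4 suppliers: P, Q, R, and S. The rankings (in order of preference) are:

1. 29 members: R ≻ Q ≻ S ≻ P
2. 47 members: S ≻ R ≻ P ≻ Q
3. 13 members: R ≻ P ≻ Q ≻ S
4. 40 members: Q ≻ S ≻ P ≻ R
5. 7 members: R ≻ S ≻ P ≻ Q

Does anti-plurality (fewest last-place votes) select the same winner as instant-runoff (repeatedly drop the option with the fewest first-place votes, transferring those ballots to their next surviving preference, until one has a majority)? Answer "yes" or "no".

yes

Anti-plurality — last-place votes: P 29, Q 54, R 40, S 13. Winner: S.
Instant-runoff — R1 P 0, Q 40, R 49, S 47 (P out); R2 Q 40, R 49, S 47 (Q out); R3 R 49, S 87 (S winner). Winner: S.
The two methods agree.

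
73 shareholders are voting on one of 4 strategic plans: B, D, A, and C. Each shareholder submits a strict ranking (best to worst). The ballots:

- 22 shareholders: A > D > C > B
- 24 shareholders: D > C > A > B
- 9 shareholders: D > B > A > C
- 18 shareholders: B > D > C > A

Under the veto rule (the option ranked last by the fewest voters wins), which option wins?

Last-place votes: B 46, D 0, A 18, C 9.
D is ranked last by the fewest voters, so D wins.

D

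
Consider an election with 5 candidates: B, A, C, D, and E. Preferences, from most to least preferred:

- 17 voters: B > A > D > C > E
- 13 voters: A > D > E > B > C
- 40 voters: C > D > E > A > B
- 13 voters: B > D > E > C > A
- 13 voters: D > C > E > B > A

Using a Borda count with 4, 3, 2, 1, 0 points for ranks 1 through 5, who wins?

D

B: 17·4 + 13·1 + 40·0 + 13·4 + 13·1 = 146
A: 17·3 + 13·4 + 40·1 + 13·0 + 13·0 = 143
C: 17·1 + 13·0 + 40·4 + 13·1 + 13·3 = 229
D: 17·2 + 13·3 + 40·3 + 13·3 + 13·4 = 284
E: 17·0 + 13·2 + 40·2 + 13·2 + 13·2 = 158
D has the highest Borda score (284).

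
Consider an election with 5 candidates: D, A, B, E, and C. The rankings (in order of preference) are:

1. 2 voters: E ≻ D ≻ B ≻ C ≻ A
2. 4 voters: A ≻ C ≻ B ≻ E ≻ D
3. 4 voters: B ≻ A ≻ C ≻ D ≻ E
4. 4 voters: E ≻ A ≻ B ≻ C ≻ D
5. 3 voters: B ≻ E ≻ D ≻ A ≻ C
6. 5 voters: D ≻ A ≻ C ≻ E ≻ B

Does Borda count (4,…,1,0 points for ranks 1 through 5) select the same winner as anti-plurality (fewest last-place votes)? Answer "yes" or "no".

yes

Borda — scores: D 36, A 58, B 48, E 42, C 36. Winner: A.
Anti-plurality — last-place votes: D 8, A 2, B 5, E 4, C 3. Winner: A.
The two methods agree.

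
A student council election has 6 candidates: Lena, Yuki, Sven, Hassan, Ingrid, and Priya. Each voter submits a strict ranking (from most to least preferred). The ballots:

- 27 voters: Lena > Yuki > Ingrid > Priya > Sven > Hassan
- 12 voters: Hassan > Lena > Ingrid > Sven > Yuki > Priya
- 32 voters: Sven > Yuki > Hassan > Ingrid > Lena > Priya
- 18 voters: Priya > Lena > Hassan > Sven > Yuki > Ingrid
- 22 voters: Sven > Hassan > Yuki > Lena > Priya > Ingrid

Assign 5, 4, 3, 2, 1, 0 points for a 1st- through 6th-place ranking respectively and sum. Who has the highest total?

Sven

Lena: 27·5 + 12·4 + 32·1 + 18·4 + 22·2 = 331
Yuki: 27·4 + 12·1 + 32·4 + 18·1 + 22·3 = 332
Sven: 27·1 + 12·2 + 32·5 + 18·2 + 22·5 = 357
Hassan: 27·0 + 12·5 + 32·3 + 18·3 + 22·4 = 298
Ingrid: 27·3 + 12·3 + 32·2 + 18·0 + 22·0 = 181
Priya: 27·2 + 12·0 + 32·0 + 18·5 + 22·1 = 166
Sven has the highest Borda score (357).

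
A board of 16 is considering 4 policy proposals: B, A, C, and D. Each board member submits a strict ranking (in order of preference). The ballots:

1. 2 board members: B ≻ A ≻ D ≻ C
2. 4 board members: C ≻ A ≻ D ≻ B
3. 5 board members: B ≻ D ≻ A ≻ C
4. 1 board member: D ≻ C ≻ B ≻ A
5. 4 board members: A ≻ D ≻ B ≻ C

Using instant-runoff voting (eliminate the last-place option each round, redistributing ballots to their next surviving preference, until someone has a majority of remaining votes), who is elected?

B

Round 1: B 7, A 4, C 4, D 1. Eliminate D.
Round 2: B 7, A 4, C 5. Eliminate A.
Round 3: B 11, C 5. B has a majority.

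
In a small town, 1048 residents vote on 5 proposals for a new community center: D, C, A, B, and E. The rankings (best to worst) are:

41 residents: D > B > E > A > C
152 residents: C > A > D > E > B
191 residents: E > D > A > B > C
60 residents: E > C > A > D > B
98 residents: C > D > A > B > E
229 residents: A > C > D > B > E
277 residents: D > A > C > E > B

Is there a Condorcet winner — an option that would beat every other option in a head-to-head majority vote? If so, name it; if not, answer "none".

Checking pairwise contests:
C beats D 539–509.
A beats C 738–310.
D beats A 607–441.
D beats B 1048–0.
D beats E 797–251.
Every option loses at least one head-to-head, so there is no Condorcet winner.

none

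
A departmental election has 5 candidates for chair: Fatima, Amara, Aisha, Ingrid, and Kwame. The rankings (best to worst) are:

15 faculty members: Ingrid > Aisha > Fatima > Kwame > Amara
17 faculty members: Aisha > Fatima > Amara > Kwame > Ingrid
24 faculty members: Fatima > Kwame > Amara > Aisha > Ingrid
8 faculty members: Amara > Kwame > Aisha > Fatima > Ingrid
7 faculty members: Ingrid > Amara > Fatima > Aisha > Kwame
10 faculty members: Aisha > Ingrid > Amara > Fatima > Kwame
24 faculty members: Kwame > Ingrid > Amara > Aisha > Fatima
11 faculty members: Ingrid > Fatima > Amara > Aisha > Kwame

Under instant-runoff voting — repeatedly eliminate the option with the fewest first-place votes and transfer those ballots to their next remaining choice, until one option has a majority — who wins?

Round 1: Fatima 24, Amara 8, Aisha 27, Ingrid 33, Kwame 24. Eliminate Amara.
Round 2: Fatima 24, Aisha 27, Ingrid 33, Kwame 32. Eliminate Fatima.
Round 3: Aisha 27, Ingrid 33, Kwame 56. Eliminate Aisha.
Round 4: Ingrid 43, Kwame 73. Kwame has a majority.

Kwame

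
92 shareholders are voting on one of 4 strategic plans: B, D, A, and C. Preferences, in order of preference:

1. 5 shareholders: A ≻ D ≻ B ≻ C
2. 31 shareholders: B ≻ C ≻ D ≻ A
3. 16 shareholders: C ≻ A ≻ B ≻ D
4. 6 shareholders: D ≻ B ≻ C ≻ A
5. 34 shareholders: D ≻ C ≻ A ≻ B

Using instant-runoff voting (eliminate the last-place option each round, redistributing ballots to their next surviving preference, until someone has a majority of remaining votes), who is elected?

Round 1: B 31, D 40, A 5, C 16. Eliminate A.
Round 2: B 31, D 45, C 16. Eliminate C.
Round 3: B 47, D 45. B has a majority.

B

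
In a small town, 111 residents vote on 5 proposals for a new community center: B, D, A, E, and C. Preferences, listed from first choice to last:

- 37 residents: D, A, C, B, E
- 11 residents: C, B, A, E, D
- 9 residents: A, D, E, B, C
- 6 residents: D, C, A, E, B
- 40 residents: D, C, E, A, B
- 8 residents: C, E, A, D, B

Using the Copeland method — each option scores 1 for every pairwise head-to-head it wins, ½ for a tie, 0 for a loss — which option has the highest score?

D

B: loses to D, A, E, and C → score 0.
D: beats B, A, E, and C → score 4.
A: beats B and E; loses to D and C → score 2.
E: beats B; loses to D, A, and C → score 1.
C: beats B, A, and E; loses to D → score 3.
D has the best pairwise record.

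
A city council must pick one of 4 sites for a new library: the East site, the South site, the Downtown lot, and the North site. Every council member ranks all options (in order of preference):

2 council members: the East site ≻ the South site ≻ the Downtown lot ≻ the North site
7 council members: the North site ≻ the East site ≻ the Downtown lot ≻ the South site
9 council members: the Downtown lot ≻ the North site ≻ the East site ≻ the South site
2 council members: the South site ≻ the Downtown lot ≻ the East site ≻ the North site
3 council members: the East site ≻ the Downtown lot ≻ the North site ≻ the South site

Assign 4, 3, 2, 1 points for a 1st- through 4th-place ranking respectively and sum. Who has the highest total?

the Downtown lot

the East site: 2·4 + 7·3 + 9·2 + 2·2 + 3·4 = 63
the South site: 2·3 + 7·1 + 9·1 + 2·4 + 3·1 = 33
the Downtown lot: 2·2 + 7·2 + 9·4 + 2·3 + 3·3 = 69
the North site: 2·1 + 7·4 + 9·3 + 2·1 + 3·2 = 65
the Downtown lot has the highest Borda score (69).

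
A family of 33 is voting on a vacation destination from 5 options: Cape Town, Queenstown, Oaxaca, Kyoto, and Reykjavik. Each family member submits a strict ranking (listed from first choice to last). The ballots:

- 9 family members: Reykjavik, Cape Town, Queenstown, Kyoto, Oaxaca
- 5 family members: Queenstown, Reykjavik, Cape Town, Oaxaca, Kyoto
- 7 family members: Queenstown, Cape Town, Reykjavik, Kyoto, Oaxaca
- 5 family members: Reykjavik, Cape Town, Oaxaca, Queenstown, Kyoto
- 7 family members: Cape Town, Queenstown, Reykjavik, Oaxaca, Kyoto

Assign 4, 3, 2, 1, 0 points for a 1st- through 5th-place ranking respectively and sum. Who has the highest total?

Cape Town: 9·3 + 5·2 + 7·3 + 5·3 + 7·4 = 101
Queenstown: 9·2 + 5·4 + 7·4 + 5·1 + 7·3 = 92
Oaxaca: 9·0 + 5·1 + 7·0 + 5·2 + 7·1 = 22
Kyoto: 9·1 + 5·0 + 7·1 + 5·0 + 7·0 = 16
Reykjavik: 9·4 + 5·3 + 7·2 + 5·4 + 7·2 = 99
Cape Town has the highest Borda score (101).

Cape Town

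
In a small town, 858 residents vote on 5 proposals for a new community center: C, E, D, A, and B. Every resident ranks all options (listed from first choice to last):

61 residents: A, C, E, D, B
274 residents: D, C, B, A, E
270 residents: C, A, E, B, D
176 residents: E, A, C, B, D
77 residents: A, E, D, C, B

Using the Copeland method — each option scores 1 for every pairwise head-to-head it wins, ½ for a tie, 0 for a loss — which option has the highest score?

C

C: beats E, D, A, and B → score 4.
E: beats D and B; loses to C and A → score 2.
D: loses to C, E, A, and B → score 0.
A: beats E, D, and B; loses to C → score 3.
B: beats D; loses to C, E, and A → score 1.
C has the best pairwise record.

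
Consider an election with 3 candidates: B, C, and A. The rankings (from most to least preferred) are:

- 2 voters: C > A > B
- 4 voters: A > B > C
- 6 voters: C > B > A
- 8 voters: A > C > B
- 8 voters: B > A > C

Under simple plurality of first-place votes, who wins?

First-place votes: B 8, C 8, A 12.
A has the most first-place votes.

A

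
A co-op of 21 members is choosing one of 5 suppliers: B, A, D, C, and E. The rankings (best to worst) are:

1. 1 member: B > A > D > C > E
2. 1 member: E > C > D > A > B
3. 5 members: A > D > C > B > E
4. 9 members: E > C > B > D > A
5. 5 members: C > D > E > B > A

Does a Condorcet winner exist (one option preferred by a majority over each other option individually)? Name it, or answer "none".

C

C vs B: 20–1 for C.
C vs A: 15–6 for C.
C vs D: 15–6 for C.
C vs E: 11–10 for C.
C beats every other option head-to-head.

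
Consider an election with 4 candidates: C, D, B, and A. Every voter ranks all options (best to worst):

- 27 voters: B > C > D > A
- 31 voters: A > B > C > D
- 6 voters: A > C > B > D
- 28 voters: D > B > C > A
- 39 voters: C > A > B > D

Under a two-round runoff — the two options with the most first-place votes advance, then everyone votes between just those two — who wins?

Round 1 first-place votes: C 39, D 28, B 27, A 37.
C and A advance.
Runoff: C is preferred to A by 94 voters; A by 37.
C wins the runoff.

C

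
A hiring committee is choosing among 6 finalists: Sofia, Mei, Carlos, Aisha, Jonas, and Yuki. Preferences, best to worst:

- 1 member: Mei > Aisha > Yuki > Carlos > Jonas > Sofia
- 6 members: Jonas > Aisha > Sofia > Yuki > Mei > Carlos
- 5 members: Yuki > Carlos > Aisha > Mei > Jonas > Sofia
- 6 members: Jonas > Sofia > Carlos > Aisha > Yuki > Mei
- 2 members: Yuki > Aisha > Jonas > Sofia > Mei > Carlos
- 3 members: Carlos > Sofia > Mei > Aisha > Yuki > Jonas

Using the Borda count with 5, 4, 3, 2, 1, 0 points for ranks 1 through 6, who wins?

Jonas

Sofia: 1·0 + 6·3 + 5·0 + 6·4 + 2·2 + 3·4 = 58
Mei: 1·5 + 6·1 + 5·2 + 6·0 + 2·1 + 3·3 = 32
Carlos: 1·2 + 6·0 + 5·4 + 6·3 + 2·0 + 3·5 = 55
Aisha: 1·4 + 6·4 + 5·3 + 6·2 + 2·4 + 3·2 = 69
Jonas: 1·1 + 6·5 + 5·1 + 6·5 + 2·3 + 3·0 = 72
Yuki: 1·3 + 6·2 + 5·5 + 6·1 + 2·5 + 3·1 = 59
Jonas has the highest Borda score (72).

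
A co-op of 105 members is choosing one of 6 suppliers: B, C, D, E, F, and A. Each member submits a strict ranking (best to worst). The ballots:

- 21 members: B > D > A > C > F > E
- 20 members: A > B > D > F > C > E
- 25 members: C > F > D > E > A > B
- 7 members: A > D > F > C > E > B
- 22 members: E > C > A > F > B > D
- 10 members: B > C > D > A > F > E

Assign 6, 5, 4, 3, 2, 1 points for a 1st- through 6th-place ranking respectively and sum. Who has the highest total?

C

B: 21·6 + 20·5 + 25·1 + 7·1 + 22·2 + 10·6 = 362
C: 21·3 + 20·2 + 25·6 + 7·3 + 22·5 + 10·5 = 434
D: 21·5 + 20·4 + 25·4 + 7·5 + 22·1 + 10·4 = 382
E: 21·1 + 20·1 + 25·3 + 7·2 + 22·6 + 10·1 = 272
F: 21·2 + 20·3 + 25·5 + 7·4 + 22·3 + 10·2 = 341
A: 21·4 + 20·6 + 25·2 + 7·6 + 22·4 + 10·3 = 414
C has the highest Borda score (434).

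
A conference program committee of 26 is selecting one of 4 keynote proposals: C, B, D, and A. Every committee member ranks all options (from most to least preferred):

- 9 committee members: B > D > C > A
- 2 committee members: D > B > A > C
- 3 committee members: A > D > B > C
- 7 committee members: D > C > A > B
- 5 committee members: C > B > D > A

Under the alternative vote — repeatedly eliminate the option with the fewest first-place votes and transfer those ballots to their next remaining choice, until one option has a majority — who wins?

Round 1: C 5, B 9, D 9, A 3. Eliminate A.
Round 2: C 5, B 9, D 12. Eliminate C.
Round 3: B 14, D 12. B has a majority.

B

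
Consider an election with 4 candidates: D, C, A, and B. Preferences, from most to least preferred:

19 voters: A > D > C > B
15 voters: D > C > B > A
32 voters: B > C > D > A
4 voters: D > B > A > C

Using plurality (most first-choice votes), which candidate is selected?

First-place votes: D 19, C 0, A 19, B 32.
B has the most first-place votes.

B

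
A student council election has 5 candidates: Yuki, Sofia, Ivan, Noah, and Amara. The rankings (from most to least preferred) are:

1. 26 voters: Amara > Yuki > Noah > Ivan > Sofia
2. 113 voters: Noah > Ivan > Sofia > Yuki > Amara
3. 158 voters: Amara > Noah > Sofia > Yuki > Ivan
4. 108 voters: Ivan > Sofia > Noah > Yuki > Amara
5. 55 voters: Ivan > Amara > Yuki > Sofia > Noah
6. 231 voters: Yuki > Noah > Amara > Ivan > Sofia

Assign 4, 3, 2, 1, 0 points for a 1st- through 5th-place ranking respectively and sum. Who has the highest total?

Noah

Yuki: 26·3 + 113·1 + 158·1 + 108·1 + 55·2 + 231·4 = 1491
Sofia: 26·0 + 113·2 + 158·2 + 108·3 + 55·1 + 231·0 = 921
Ivan: 26·1 + 113·3 + 158·0 + 108·4 + 55·4 + 231·1 = 1248
Noah: 26·2 + 113·4 + 158·3 + 108·2 + 55·0 + 231·3 = 1887
Amara: 26·4 + 113·0 + 158·4 + 108·0 + 55·3 + 231·2 = 1363
Noah has the highest Borda score (1887).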